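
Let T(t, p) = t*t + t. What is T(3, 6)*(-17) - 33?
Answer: -237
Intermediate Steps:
T(t, p) = t + t**2 (T(t, p) = t**2 + t = t + t**2)
T(3, 6)*(-17) - 33 = (3*(1 + 3))*(-17) - 33 = (3*4)*(-17) - 33 = 12*(-17) - 33 = -204 - 33 = -237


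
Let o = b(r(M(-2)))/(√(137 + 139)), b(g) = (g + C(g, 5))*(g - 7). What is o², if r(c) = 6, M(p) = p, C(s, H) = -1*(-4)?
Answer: 25/69 ≈ 0.36232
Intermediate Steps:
C(s, H) = 4
b(g) = (-7 + g)*(4 + g) (b(g) = (g + 4)*(g - 7) = (4 + g)*(-7 + g) = (-7 + g)*(4 + g))
o = -5*√69/69 (o = (-28 + 6² - 3*6)/(√(137 + 139)) = (-28 + 36 - 18)/(√276) = -10*√69/138 = -5*√69/69 ≈ -0.60193)
o² = (-5*√69/69)² = 25/69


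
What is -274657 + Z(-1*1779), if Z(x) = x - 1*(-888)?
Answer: -275548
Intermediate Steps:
Z(x) = 888 + x (Z(x) = x + 888 = 888 + x)
-274657 + Z(-1*1779) = -274657 + (888 - 1*1779) = -274657 + (888 - 1779) = -274657 - 891 = -275548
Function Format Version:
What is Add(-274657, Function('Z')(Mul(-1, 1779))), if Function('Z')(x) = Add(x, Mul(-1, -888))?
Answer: -275548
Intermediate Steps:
Function('Z')(x) = Add(888, x) (Function('Z')(x) = Add(x, 888) = Add(888, x))
Add(-274657, Function('Z')(Mul(-1, 1779))) = Add(-274657, Add(888, Mul(-1, 1779))) = Add(-274657, Add(888, -1779)) = Add(-274657, -891) = -275548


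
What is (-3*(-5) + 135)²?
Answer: 22500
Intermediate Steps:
(-3*(-5) + 135)² = (15 + 135)² = 150² = 22500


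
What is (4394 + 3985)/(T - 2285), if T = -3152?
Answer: -8379/5437 ≈ -1.5411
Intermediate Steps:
(4394 + 3985)/(T - 2285) = (4394 + 3985)/(-3152 - 2285) = 8379/(-5437) = 8379*(-1/5437) = -8379/5437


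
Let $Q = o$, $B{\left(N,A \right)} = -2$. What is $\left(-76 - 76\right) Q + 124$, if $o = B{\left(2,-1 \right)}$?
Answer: $428$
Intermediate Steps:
$o = -2$
$Q = -2$
$\left(-76 - 76\right) Q + 124 = \left(-76 - 76\right) \left(-2\right) + 124 = \left(-152\right) \left(-2\right) + 124 = 304 + 124 = 428$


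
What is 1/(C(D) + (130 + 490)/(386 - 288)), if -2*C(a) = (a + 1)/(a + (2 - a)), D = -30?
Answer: 196/2661 ≈ 0.073657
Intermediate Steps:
C(a) = -1/4 - a/4 (C(a) = -(a + 1)/(2*(a + (2 - a))) = -(1 + a)/(2*2) = -(1/2 + a/2)/2 = -1/4 - a/4)
1/(C(D) + (130 + 490)/(386 - 288)) = 1/((-1/4 - 1/4*(-30)) + (130 + 490)/(386 - 288)) = 1/((-1/4 + 15/2) + 620/98) = 1/(29/4 + 620*(1/98)) = 1/(29/4 + 310/49) = 1/(2661/196) = 196/2661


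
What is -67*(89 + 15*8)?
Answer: -14003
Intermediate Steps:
-67*(89 + 15*8) = -67*(89 + 120) = -67*209 = -14003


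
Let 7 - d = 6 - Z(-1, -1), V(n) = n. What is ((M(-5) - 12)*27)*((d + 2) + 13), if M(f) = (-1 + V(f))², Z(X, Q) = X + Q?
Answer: 9072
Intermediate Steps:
Z(X, Q) = Q + X
M(f) = (-1 + f)²
d = -1 (d = 7 - (6 - (-1 - 1)) = 7 - (6 - 1*(-2)) = 7 - (6 + 2) = 7 - 1*8 = 7 - 8 = -1)
((M(-5) - 12)*27)*((d + 2) + 13) = (((-1 - 5)² - 12)*27)*((-1 + 2) + 13) = (((-6)² - 12)*27)*(1 + 13) = ((36 - 12)*27)*14 = (24*27)*14 = 648*14 = 9072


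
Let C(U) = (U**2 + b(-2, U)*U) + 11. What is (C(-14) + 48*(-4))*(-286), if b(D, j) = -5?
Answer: -24310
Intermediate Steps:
C(U) = 11 + U**2 - 5*U (C(U) = (U**2 - 5*U) + 11 = 11 + U**2 - 5*U)
(C(-14) + 48*(-4))*(-286) = ((11 + (-14)**2 - 5*(-14)) + 48*(-4))*(-286) = ((11 + 196 + 70) - 192)*(-286) = (277 - 192)*(-286) = 85*(-286) = -24310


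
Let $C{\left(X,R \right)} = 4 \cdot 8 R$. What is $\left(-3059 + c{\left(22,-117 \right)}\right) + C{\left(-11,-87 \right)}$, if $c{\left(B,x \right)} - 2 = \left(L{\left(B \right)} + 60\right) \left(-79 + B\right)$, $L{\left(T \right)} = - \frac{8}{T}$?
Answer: $- \frac{101643}{11} \approx -9240.3$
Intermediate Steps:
$C{\left(X,R \right)} = 32 R$
$c{\left(B,x \right)} = 2 + \left(-79 + B\right) \left(60 - \frac{8}{B}\right)$ ($c{\left(B,x \right)} = 2 + \left(- \frac{8}{B} + 60\right) \left(-79 + B\right) = 2 + \left(60 - \frac{8}{B}\right) \left(-79 + B\right) = 2 + \left(-79 + B\right) \left(60 - \frac{8}{B}\right)$)
$\left(-3059 + c{\left(22,-117 \right)}\right) + C{\left(-11,-87 \right)} = \left(-3059 + \left(-4746 + 60 \cdot 22 + \frac{632}{22}\right)\right) + 32 \left(-87\right) = \left(-3059 + \left(-4746 + 1320 + 632 \cdot \frac{1}{22}\right)\right) - 2784 = \left(-3059 + \left(-4746 + 1320 + \frac{316}{11}\right)\right) - 2784 = \left(-3059 - \frac{37370}{11}\right) - 2784 = - \frac{71019}{11} - 2784 = - \frac{101643}{11}$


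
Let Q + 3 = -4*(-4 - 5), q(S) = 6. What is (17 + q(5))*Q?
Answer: 759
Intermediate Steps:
Q = 33 (Q = -3 - 4*(-4 - 5) = -3 - 4*(-9) = -3 + 36 = 33)
(17 + q(5))*Q = (17 + 6)*33 = 23*33 = 759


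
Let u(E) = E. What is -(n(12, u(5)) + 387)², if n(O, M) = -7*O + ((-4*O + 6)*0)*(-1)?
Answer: -91809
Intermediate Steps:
n(O, M) = -7*O (n(O, M) = -7*O + ((6 - 4*O)*0)*(-1) = -7*O + 0*(-1) = -7*O + 0 = -7*O)
-(n(12, u(5)) + 387)² = -(-7*12 + 387)² = -(-84 + 387)² = -1*303² = -1*91809 = -91809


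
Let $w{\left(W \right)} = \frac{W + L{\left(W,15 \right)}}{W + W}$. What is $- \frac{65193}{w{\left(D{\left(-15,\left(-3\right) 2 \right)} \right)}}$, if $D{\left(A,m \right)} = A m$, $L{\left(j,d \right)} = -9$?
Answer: $- \frac{434620}{3} \approx -1.4487 \cdot 10^{5}$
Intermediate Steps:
$w{\left(W \right)} = \frac{-9 + W}{2 W}$ ($w{\left(W \right)} = \frac{W - 9}{W + W} = \frac{-9 + W}{2 W}$)
$- \frac{65193}{w{\left(D{\left(-15,\left(-3\right) 2 \right)} \right)}} = - \frac{65193}{\frac{1}{2} \frac{1}{\left(-15\right) \left(\left(-3\right) 2\right)} \left(-9 - 15 \left(\left(-3\right) 2\right)\right)} = - \frac{65193}{\frac{1}{2} \frac{1}{\left(-15\right) \left(-6\right)} \left(-9 - -90\right)} = - \frac{65193}{\frac{1}{2} \cdot \frac{1}{90} \left(-9 + 90\right)} = - \frac{65193}{\frac{1}{2} \cdot \frac{1}{90} \cdot 81} = - \frac{65193}{\frac{9}{20}} = \left(-65193\right) \frac{20}{9} = - \frac{434620}{3}$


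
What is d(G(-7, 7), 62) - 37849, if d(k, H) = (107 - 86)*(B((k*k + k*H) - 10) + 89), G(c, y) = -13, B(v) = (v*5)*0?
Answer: -35980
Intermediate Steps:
B(v) = 0 (B(v) = (5*v)*0 = 0)
d(k, H) = 1869 (d(k, H) = (107 - 86)*(0 + 89) = 21*89 = 1869)
d(G(-7, 7), 62) - 37849 = 1869 - 37849 = -35980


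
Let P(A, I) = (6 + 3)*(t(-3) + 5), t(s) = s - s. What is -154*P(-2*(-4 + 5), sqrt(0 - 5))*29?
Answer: -200970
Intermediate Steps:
t(s) = 0
P(A, I) = 45 (P(A, I) = (6 + 3)*(0 + 5) = 9*5 = 45)
-154*P(-2*(-4 + 5), sqrt(0 - 5))*29 = -154*45*29 = -6930*29 = -200970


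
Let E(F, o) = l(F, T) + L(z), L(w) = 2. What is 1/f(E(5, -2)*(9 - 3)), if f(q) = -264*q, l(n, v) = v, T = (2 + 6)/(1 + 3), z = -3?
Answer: -1/6336 ≈ -0.00015783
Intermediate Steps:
T = 2 (T = 8/4 = 8*(1/4) = 2)
E(F, o) = 4 (E(F, o) = 2 + 2 = 4)
1/f(E(5, -2)*(9 - 3)) = 1/(-1056*(9 - 3)) = 1/(-1056*6) = 1/(-264*24) = 1/(-6336) = -1/6336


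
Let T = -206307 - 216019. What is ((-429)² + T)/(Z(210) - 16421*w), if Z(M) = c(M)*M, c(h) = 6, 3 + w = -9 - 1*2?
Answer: -238285/231154 ≈ -1.0308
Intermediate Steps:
w = -14 (w = -3 + (-9 - 1*2) = -3 + (-9 - 2) = -3 - 11 = -14)
Z(M) = 6*M
T = -422326
((-429)² + T)/(Z(210) - 16421*w) = ((-429)² - 422326)/(6*210 - 16421*(-14)) = (184041 - 422326)/(1260 - 1*(-229894)) = -238285/(1260 + 229894) = -238285/231154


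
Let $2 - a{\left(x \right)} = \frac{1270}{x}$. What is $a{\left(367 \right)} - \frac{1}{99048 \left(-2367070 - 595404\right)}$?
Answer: $- \frac{157276938866705}{107687754783984} \approx -1.4605$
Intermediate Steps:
$a{\left(x \right)} = 2 - \frac{1270}{x}$
$a{\left(367 \right)} - \frac{1}{99048 \left(-2367070 - 595404\right)} = \left(2 - \frac{1270}{367}\right) - \frac{1}{99048 \left(-2367070 - 595404\right)} = \left(2 - \frac{1270}{367}\right) - \frac{1}{99048 \left(-2962474\right)} = \left(2 - \frac{1270}{367}\right) - \frac{1}{99048} \left(- \frac{1}{2962474}\right) = - \frac{536}{367} - - \frac{1}{293427124752} = - \frac{536}{367} + \frac{1}{293427124752} = - \frac{157276938866705}{107687754783984}$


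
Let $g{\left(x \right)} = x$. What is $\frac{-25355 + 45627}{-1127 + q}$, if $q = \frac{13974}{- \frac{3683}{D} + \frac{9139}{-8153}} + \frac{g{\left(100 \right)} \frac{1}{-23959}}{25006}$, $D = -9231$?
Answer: $- \frac{82489007656327231960}{83346640509059633151} \approx -0.98971$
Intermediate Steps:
$q = - \frac{157521505995558020207}{8138220960568985}$ ($q = \frac{13974}{- \frac{3683}{-9231} + \frac{9139}{-8153}} + \frac{100 \frac{1}{-23959}}{25006} = \frac{13974}{\left(-3683\right) \left(- \frac{1}{9231}\right) + 9139 \left(- \frac{1}{8153}\right)} + 100 \left(- \frac{1}{23959}\right) \frac{1}{25006} = \frac{13974}{\frac{3683}{9231} - \frac{9139}{8153}} - \frac{50}{299559377} = \frac{13974}{- \frac{54334610}{75260343}} - \frac{50}{299559377} = 13974 \left(- \frac{75260343}{54334610}\right) - \frac{50}{299559377} = - \frac{525844016541}{27167305} - \frac{50}{299559377} = - \frac{157521505995558020207}{8138220960568985} \approx -19356.0$)
$\frac{-25355 + 45627}{-1127 + q} = \frac{-25355 + 45627}{-1127 - \frac{157521505995558020207}{8138220960568985}} = \frac{20272}{- \frac{166693281018119266302}{8138220960568985}} = 20272 \left(- \frac{8138220960568985}{166693281018119266302}\right) = - \frac{82489007656327231960}{83346640509059633151}$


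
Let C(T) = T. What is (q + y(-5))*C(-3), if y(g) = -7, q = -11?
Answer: 54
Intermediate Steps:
(q + y(-5))*C(-3) = (-11 - 7)*(-3) = -18*(-3) = 54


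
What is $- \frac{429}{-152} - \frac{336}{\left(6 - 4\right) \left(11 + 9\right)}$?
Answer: $- \frac{4239}{760} \approx -5.5776$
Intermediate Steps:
$- \frac{429}{-152} - \frac{336}{\left(6 - 4\right) \left(11 + 9\right)} = \left(-429\right) \left(- \frac{1}{152}\right) - \frac{336}{\left(6 - 4\right) 20} = \frac{429}{152} - \frac{336}{2 \cdot 20} = \frac{429}{152} - \frac{336}{40} = \frac{429}{152} - \frac{42}{5} = - \frac{4239}{760}$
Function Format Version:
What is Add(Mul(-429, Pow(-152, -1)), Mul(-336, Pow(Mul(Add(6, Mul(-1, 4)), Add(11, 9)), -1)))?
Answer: Rational(-4239, 760) ≈ -5.5776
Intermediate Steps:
Add(Mul(-429, Pow(-152, -1)), Mul(-336, Pow(Mul(Add(6, Mul(-1, 4)), Add(11, 9)), -1))) = Add(Mul(-429, Rational(-1, 152)), Mul(-336, Pow(Mul(Add(6, -4), 20), -1))) = Add(Rational(429, 152), Mul(-336, Pow(Mul(2, 20), -1))) = Add(Rational(429, 152), Mul(-336, Pow(40, -1))) = Add(Rational(429, 152), Mul(-336, Rational(1, 40))) = Add(Rational(429, 152), Rational(-42, 5)) = Rational(-4239, 760)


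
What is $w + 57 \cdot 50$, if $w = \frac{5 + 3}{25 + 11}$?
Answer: $\frac{25652}{9} \approx 2850.2$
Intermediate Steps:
$w = \frac{2}{9}$ ($w = \frac{8}{36} = 8 \cdot \frac{1}{36} = \frac{2}{9} \approx 0.22222$)
$w + 57 \cdot 50 = \frac{2}{9} + 57 \cdot 50 = \frac{2}{9} + 2850 = \frac{25652}{9}$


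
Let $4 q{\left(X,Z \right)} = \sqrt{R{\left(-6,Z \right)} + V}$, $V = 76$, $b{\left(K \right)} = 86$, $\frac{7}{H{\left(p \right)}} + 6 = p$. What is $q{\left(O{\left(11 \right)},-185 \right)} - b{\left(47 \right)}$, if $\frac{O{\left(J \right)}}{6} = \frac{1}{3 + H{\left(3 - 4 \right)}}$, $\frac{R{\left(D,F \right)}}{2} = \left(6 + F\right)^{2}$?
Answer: $-86 + \frac{17 \sqrt{222}}{4} \approx -22.676$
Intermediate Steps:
$H{\left(p \right)} = \frac{7}{-6 + p}$
$R{\left(D,F \right)} = 2 \left(6 + F\right)^{2}$
$O{\left(J \right)} = 3$ ($O{\left(J \right)} = \frac{6}{3 + \frac{7}{-6 + \left(3 - 4\right)}} = \frac{6}{3 + \frac{7}{-6 - 1}} = \frac{6}{3 + \frac{7}{-7}} = \frac{6}{3 + 7 \left(- \frac{1}{7}\right)} = \frac{6}{3 - 1} = \frac{6}{2} = 6 \cdot \frac{1}{2} = 3$)
$q{\left(X,Z \right)} = \frac{\sqrt{76 + 2 \left(6 + Z\right)^{2}}}{4}$ ($q{\left(X,Z \right)} = \frac{\sqrt{2 \left(6 + Z\right)^{2} + 76}}{4} = \frac{\sqrt{76 + 2 \left(6 + Z\right)^{2}}}{4}$)
$q{\left(O{\left(11 \right)},-185 \right)} - b{\left(47 \right)} = \frac{\sqrt{76 + 2 \left(6 - 185\right)^{2}}}{4} - 86 = \frac{\sqrt{76 + 2 \left(-179\right)^{2}}}{4} - 86 = \frac{\sqrt{76 + 2 \cdot 32041}}{4} - 86 = \frac{\sqrt{76 + 64082}}{4} - 86 = \frac{\sqrt{64158}}{4} - 86 = \frac{17 \sqrt{222}}{4} - 86 = -86 + \frac{17 \sqrt{222}}{4}$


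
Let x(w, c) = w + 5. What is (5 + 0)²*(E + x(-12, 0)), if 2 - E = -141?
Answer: 3400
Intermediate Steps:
x(w, c) = 5 + w
E = 143 (E = 2 - 1*(-141) = 2 + 141 = 143)
(5 + 0)²*(E + x(-12, 0)) = (5 + 0)²*(143 + (5 - 12)) = 5²*(143 - 7) = 25*136 = 3400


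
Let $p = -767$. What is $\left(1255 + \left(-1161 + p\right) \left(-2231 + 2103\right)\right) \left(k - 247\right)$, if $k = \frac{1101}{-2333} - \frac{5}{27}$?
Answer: $- \frac{3869450318591}{62991} \approx -6.1429 \cdot 10^{7}$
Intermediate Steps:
$k = - \frac{41392}{62991}$ ($k = 1101 \left(- \frac{1}{2333}\right) - \frac{5}{27} = - \frac{1101}{2333} - \frac{5}{27} = - \frac{41392}{62991} \approx -0.65711$)
$\left(1255 + \left(-1161 + p\right) \left(-2231 + 2103\right)\right) \left(k - 247\right) = \left(1255 + \left(-1161 - 767\right) \left(-2231 + 2103\right)\right) \left(- \frac{41392}{62991} - 247\right) = \left(1255 - -246784\right) \left(- \frac{15600169}{62991}\right) = \left(1255 + 246784\right) \left(- \frac{15600169}{62991}\right) = 248039 \left(- \frac{15600169}{62991}\right) = - \frac{3869450318591}{62991}$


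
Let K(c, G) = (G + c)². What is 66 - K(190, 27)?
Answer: -47023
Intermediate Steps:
66 - K(190, 27) = 66 - (27 + 190)² = 66 - 1*217² = 66 - 1*47089 = 66 - 47089 = -47023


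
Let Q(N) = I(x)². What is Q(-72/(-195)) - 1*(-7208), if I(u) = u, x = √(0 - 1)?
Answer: 7207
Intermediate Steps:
x = I (x = √(-1) = I ≈ 1.0*I)
Q(N) = -1 (Q(N) = I² = -1)
Q(-72/(-195)) - 1*(-7208) = -1 - 1*(-7208) = -1 + 7208 = 7207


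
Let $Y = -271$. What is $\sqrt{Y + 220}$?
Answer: $i \sqrt{51} \approx 7.1414 i$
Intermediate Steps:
$\sqrt{Y + 220} = \sqrt{-271 + 220} = \sqrt{-51} = i \sqrt{51}$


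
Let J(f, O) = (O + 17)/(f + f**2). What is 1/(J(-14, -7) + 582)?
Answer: 91/52967 ≈ 0.0017181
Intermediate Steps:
J(f, O) = (17 + O)/(f + f**2)
1/(J(-14, -7) + 582) = 1/((17 - 7)/((-14)*(1 - 14)) + 582) = 1/(-1/14*10/(-13) + 582) = 1/(-1/14*(-1/13)*10 + 582) = 1/(5/91 + 582) = 1/(52967/91) = 91/52967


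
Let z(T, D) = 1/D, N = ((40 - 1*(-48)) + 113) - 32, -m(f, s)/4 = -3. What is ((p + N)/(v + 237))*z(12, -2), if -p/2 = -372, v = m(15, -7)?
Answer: -11/6 ≈ -1.8333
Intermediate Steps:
m(f, s) = 12 (m(f, s) = -4*(-3) = 12)
v = 12
N = 169 (N = ((40 + 48) + 113) - 32 = (88 + 113) - 32 = 201 - 32 = 169)
p = 744 (p = -2*(-372) = 744)
((p + N)/(v + 237))*z(12, -2) = ((744 + 169)/(12 + 237))/(-2) = (913/249)*(-½) = (913*(1/249))*(-½) = (11/3)*(-½) = -11/6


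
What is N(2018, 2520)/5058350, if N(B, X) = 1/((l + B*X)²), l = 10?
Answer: 1/130813928836453115000 ≈ 7.6444e-21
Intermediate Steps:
N(B, X) = (10 + B*X)⁻² (N(B, X) = 1/((10 + B*X)²) = (10 + B*X)⁻²)
N(2018, 2520)/5058350 = 1/((10 + 2018*2520)²*5058350) = (1/5058350)/(10 + 5085360)² = (1/5058350)/5085370² = (1/25860988036900)*(1/5058350) = 1/130813928836453115000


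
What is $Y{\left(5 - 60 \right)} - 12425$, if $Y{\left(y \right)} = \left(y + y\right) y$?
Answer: $-6375$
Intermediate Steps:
$Y{\left(y \right)} = 2 y^{2}$ ($Y{\left(y \right)} = 2 y y = 2 y^{2}$)
$Y{\left(5 - 60 \right)} - 12425 = 2 \left(5 - 60\right)^{2} - 12425 = 2 \left(-55\right)^{2} - 12425 = 2 \cdot 3025 - 12425 = 6050 - 12425 = -6375$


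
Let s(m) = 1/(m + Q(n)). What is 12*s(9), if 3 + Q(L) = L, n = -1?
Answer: 12/5 ≈ 2.4000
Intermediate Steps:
Q(L) = -3 + L
s(m) = 1/(-4 + m) (s(m) = 1/(m + (-3 - 1)) = 1/(m - 4) = 1/(-4 + m))
12*s(9) = 12/(-4 + 9) = 12/5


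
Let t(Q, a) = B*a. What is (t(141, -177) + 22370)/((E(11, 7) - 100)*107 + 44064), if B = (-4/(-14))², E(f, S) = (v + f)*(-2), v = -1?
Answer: 547711/764988 ≈ 0.71597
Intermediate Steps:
E(f, S) = 2 - 2*f (E(f, S) = (-1 + f)*(-2) = 2 - 2*f)
B = 4/49 (B = (-4*(-1/14))² = (2/7)² = 4/49 ≈ 0.081633)
t(Q, a) = 4*a/49
(t(141, -177) + 22370)/((E(11, 7) - 100)*107 + 44064) = ((4/49)*(-177) + 22370)/(((2 - 2*11) - 100)*107 + 44064) = (-708/49 + 22370)/(((2 - 22) - 100)*107 + 44064) = 1095422/(49*((-20 - 100)*107 + 44064)) = 1095422/(49*(-120*107 + 44064)) = 1095422/(49*(-12840 + 44064)) = (1095422/49)/31224 = (1095422/49)*(1/31224) = 547711/764988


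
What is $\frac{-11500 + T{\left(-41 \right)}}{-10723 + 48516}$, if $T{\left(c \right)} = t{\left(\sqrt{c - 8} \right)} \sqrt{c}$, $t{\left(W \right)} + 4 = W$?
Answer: $- \frac{11500}{37793} - \frac{i \sqrt{41} \left(4 - 7 i\right)}{37793} \approx -0.30548 - 0.0006777 i$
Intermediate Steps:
$t{\left(W \right)} = -4 + W$
$T{\left(c \right)} = \sqrt{c} \left(-4 + \sqrt{-8 + c}\right)$ ($T{\left(c \right)} = \left(-4 + \sqrt{c - 8}\right) \sqrt{c} = \left(-4 + \sqrt{-8 + c}\right) \sqrt{c} = \sqrt{c} \left(-4 + \sqrt{-8 + c}\right)$)
$\frac{-11500 + T{\left(-41 \right)}}{-10723 + 48516} = \frac{-11500 + \sqrt{-41} \left(-4 + \sqrt{-8 - 41}\right)}{-10723 + 48516} = \frac{-11500 + i \sqrt{41} \left(-4 + \sqrt{-49}\right)}{37793} = \left(-11500 + i \sqrt{41} \left(-4 + 7 i\right)\right) \frac{1}{37793} = - \frac{11500}{37793} + \frac{i \sqrt{41} \left(-4 + 7 i\right)}{37793}$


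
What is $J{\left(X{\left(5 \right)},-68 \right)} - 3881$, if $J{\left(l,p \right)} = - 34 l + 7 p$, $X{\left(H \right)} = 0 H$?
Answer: $-4357$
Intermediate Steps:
$X{\left(H \right)} = 0$
$J{\left(X{\left(5 \right)},-68 \right)} - 3881 = \left(\left(-34\right) 0 + 7 \left(-68\right)\right) - 3881 = \left(0 - 476\right) - 3881 = -476 - 3881 = -4357$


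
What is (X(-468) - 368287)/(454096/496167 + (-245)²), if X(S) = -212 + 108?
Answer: -9620181963/1567519909 ≈ -6.1372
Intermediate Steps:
X(S) = -104
(X(-468) - 368287)/(454096/496167 + (-245)²) = (-104 - 368287)/(454096/496167 + (-245)²) = -368391/(454096*(1/496167) + 60025) = -368391/(454096/496167 + 60025) = -368391/29782878271/496167 = -368391*496167/29782878271 = -9620181963/1567519909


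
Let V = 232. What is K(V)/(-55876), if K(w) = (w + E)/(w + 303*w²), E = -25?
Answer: -207/911276319904 ≈ -2.2715e-10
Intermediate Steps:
K(w) = (-25 + w)/(w + 303*w²) (K(w) = (w - 25)/(w + 303*w²) = (-25 + w)/(w + 303*w²))
K(V)/(-55876) = ((-25 + 232)/(232*(1 + 303*232)))/(-55876) = ((1/232)*207/(1 + 70296))*(-1/55876) = ((1/232)*207/70297)*(-1/55876) = ((1/232)*(1/70297)*207)*(-1/55876) = (207/16308904)*(-1/55876) = -207/911276319904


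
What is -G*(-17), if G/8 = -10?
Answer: -1360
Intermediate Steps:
G = -80 (G = 8*(-10) = -80)
-G*(-17) = -1*(-80)*(-17) = 80*(-17) = -1360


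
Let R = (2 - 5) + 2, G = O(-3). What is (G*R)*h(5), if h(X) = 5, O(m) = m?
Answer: 15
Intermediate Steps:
G = -3
R = -1 (R = -3 + 2 = -1)
(G*R)*h(5) = -3*(-1)*5 = 3*5 = 15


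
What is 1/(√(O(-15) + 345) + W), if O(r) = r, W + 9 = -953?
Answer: -481/462557 - √330/925114 ≈ -0.0010595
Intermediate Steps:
W = -962 (W = -9 - 953 = -962)
1/(√(O(-15) + 345) + W) = 1/(√(-15 + 345) - 962) = 1/(√330 - 962) = 1/(-962 + √330)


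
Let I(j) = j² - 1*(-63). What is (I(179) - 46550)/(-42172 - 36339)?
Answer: 14446/78511 ≈ 0.18400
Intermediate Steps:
I(j) = 63 + j² (I(j) = j² + 63 = 63 + j²)
(I(179) - 46550)/(-42172 - 36339) = ((63 + 179²) - 46550)/(-42172 - 36339) = ((63 + 32041) - 46550)/(-78511) = (32104 - 46550)*(-1/78511) = -14446*(-1/78511) = 14446/78511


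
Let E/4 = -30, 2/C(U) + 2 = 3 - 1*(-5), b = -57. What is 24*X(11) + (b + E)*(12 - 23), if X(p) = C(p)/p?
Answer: 21425/11 ≈ 1947.7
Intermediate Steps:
C(U) = ⅓ (C(U) = 2/(-2 + (3 - 1*(-5))) = 2/(-2 + (3 + 5)) = 2/(-2 + 8) = 2/6 = 2*(⅙) = ⅓)
E = -120 (E = 4*(-30) = -120)
X(p) = 1/(3*p)
24*X(11) + (b + E)*(12 - 23) = 24*((⅓)/11) + (-57 - 120)*(12 - 23) = 24*((⅓)*(1/11)) - 177*(-11) = 24*(1/33) + 1947 = 8/11 + 1947 = 21425/11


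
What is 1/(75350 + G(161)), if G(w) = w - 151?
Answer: 1/75360 ≈ 1.3270e-5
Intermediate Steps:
G(w) = -151 + w
1/(75350 + G(161)) = 1/(75350 + (-151 + 161)) = 1/(75350 + 10) = 1/75360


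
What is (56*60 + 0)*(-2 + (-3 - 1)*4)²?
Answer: 1088640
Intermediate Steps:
(56*60 + 0)*(-2 + (-3 - 1)*4)² = (3360 + 0)*(-2 - 4*4)² = 3360*(-2 - 16)² = 3360*(-18)² = 3360*324 = 1088640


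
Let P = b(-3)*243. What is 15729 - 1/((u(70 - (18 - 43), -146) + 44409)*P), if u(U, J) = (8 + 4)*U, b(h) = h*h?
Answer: 1566854763326/99615663 ≈ 15729.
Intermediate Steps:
b(h) = h²
P = 2187 (P = (-3)²*243 = 9*243 = 2187)
u(U, J) = 12*U
15729 - 1/((u(70 - (18 - 43), -146) + 44409)*P) = 15729 - 1/((12*(70 - (18 - 43)) + 44409)*2187) = 15729 - 1/((12*(70 - 1*(-25)) + 44409)*2187) = 15729 - 1/((12*(70 + 25) + 44409)*2187) = 15729 - 1/((12*95 + 44409)*2187) = 15729 - 1/((1140 + 44409)*2187) = 15729 - 1/(45549*2187) = 15729 - 1*1/99615663 = 15729 - 1/99615663 = 1566854763326/99615663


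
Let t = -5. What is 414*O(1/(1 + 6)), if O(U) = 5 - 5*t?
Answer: 12420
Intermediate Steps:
O(U) = 30 (O(U) = 5 - 5*(-5) = 5 + 25 = 30)
414*O(1/(1 + 6)) = 414*30 = 12420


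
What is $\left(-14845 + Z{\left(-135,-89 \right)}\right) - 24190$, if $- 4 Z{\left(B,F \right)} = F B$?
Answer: $- \frac{168155}{4} \approx -42039.0$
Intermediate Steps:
$Z{\left(B,F \right)} = - \frac{B F}{4}$ ($Z{\left(B,F \right)} = - \frac{F B}{4} = - \frac{B F}{4}$)
$\left(-14845 + Z{\left(-135,-89 \right)}\right) - 24190 = \left(-14845 - \left(- \frac{135}{4}\right) \left(-89\right)\right) - 24190 = \left(-14845 - \frac{12015}{4}\right) - 24190 = - \frac{71395}{4} - 24190 = - \frac{168155}{4}$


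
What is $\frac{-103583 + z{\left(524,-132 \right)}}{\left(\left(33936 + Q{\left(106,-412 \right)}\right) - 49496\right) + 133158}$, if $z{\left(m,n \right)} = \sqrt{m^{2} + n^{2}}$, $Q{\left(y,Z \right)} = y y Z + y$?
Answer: $\frac{103583}{4511528} - \frac{5 \sqrt{730}}{1127882} \approx 0.02284$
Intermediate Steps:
$Q{\left(y,Z \right)} = y + Z y^{2}$ ($Q{\left(y,Z \right)} = y^{2} Z + y = Z y^{2} + y = y + Z y^{2}$)
$\frac{-103583 + z{\left(524,-132 \right)}}{\left(\left(33936 + Q{\left(106,-412 \right)}\right) - 49496\right) + 133158} = \frac{-103583 + \sqrt{524^{2} + \left(-132\right)^{2}}}{\left(\left(33936 + 106 \left(1 - 43672\right)\right) - 49496\right) + 133158} = \frac{-103583 + \sqrt{274576 + 17424}}{\left(\left(33936 + 106 \left(1 - 43672\right)\right) - 49496\right) + 133158} = \frac{-103583 + \sqrt{292000}}{\left(\left(33936 + 106 \left(-43671\right)\right) - 49496\right) + 133158} = \frac{-103583 + 20 \sqrt{730}}{\left(\left(33936 - 4629126\right) - 49496\right) + 133158} = \frac{-103583 + 20 \sqrt{730}}{\left(-4595190 - 49496\right) + 133158} = \frac{-103583 + 20 \sqrt{730}}{-4644686 + 133158} = \frac{-103583 + 20 \sqrt{730}}{-4511528} = \left(-103583 + 20 \sqrt{730}\right) \left(- \frac{1}{4511528}\right) = \frac{103583}{4511528} - \frac{5 \sqrt{730}}{1127882}$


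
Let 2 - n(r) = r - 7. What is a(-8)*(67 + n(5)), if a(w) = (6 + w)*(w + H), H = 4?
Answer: 568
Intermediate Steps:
a(w) = (4 + w)*(6 + w) (a(w) = (6 + w)*(w + 4) = (6 + w)*(4 + w) = (4 + w)*(6 + w))
n(r) = 9 - r (n(r) = 2 - (r - 7) = 2 - (-7 + r) = 2 + (7 - r) = 9 - r)
a(-8)*(67 + n(5)) = (24 + (-8)² + 10*(-8))*(67 + (9 - 1*5)) = (24 + 64 - 80)*(67 + (9 - 5)) = 8*(67 + 4) = 8*71 = 568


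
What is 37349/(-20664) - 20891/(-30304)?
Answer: -87516559/78275232 ≈ -1.1181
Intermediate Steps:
37349/(-20664) - 20891/(-30304) = 37349*(-1/20664) - 20891*(-1/30304) = -37349/20664 + 20891/30304 = -87516559/78275232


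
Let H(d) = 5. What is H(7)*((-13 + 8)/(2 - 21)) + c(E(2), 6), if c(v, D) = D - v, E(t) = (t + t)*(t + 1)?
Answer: -89/19 ≈ -4.6842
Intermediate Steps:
E(t) = 2*t*(1 + t) (E(t) = (2*t)*(1 + t) = 2*t*(1 + t))
H(7)*((-13 + 8)/(2 - 21)) + c(E(2), 6) = 5*((-13 + 8)/(2 - 21)) + (6 - 2*2*(1 + 2)) = 5*(-5/(-19)) + (6 - 2*2*3) = 5*(-5*(-1/19)) + (6 - 1*12) = 5*(5/19) + (6 - 12) = 25/19 - 6 = -89/19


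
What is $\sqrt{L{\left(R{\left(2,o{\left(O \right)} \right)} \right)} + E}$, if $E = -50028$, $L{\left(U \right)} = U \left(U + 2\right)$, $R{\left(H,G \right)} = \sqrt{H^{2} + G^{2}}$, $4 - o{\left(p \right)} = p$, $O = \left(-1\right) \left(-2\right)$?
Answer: $2 \sqrt{-12505 + \sqrt{2}} \approx 223.64 i$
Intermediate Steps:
$O = 2$
$o{\left(p \right)} = 4 - p$
$R{\left(H,G \right)} = \sqrt{G^{2} + H^{2}}$
$L{\left(U \right)} = U \left(2 + U\right)$
$\sqrt{L{\left(R{\left(2,o{\left(O \right)} \right)} \right)} + E} = \sqrt{\sqrt{\left(4 - 2\right)^{2} + 2^{2}} \left(2 + \sqrt{\left(4 - 2\right)^{2} + 2^{2}}\right) - 50028} = \sqrt{\sqrt{\left(4 - 2\right)^{2} + 4} \left(2 + \sqrt{\left(4 - 2\right)^{2} + 4}\right) - 50028} = \sqrt{\sqrt{2^{2} + 4} \left(2 + \sqrt{2^{2} + 4}\right) - 50028} = \sqrt{\sqrt{4 + 4} \left(2 + \sqrt{4 + 4}\right) - 50028} = \sqrt{\sqrt{8} \left(2 + \sqrt{8}\right) - 50028} = \sqrt{2 \sqrt{2} \left(2 + 2 \sqrt{2}\right) - 50028} = \sqrt{-50028 + 2 \sqrt{2} \left(2 + 2 \sqrt{2}\right)}$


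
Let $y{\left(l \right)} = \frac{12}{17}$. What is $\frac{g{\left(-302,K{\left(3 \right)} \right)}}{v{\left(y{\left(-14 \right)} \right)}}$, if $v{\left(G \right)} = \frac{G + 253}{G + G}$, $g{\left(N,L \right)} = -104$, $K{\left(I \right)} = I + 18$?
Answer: $- \frac{2496}{4313} \approx -0.57872$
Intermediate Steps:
$K{\left(I \right)} = 18 + I$
$y{\left(l \right)} = \frac{12}{17}$ ($y{\left(l \right)} = 12 \cdot \frac{1}{17} = \frac{12}{17}$)
$v{\left(G \right)} = \frac{253 + G}{2 G}$
$\frac{g{\left(-302,K{\left(3 \right)} \right)}}{v{\left(y{\left(-14 \right)} \right)}} = - \frac{104}{\frac{1}{2} \frac{1}{\frac{12}{17}} \left(253 + \frac{12}{17}\right)} = - \frac{104}{\frac{1}{2} \cdot \frac{17}{12} \cdot \frac{4313}{17}} = - \frac{104}{\frac{4313}{24}} = \left(-104\right) \frac{24}{4313} = - \frac{2496}{4313}$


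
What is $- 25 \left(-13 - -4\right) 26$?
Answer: $5850$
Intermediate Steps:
$- 25 \left(-13 - -4\right) 26 = - 25 \left(-13 + 4\right) 26 = \left(-25\right) \left(-9\right) 26 = 225 \cdot 26 = 5850$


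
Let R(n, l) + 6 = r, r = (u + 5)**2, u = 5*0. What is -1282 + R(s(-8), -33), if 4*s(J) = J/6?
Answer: -1263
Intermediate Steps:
s(J) = J/24 (s(J) = (J/6)/4 = J/24)
u = 0
r = 25 (r = (0 + 5)**2 = 5**2 = 25)
R(n, l) = 19 (R(n, l) = -6 + 25 = 19)
-1282 + R(s(-8), -33) = -1282 + 19 = -1263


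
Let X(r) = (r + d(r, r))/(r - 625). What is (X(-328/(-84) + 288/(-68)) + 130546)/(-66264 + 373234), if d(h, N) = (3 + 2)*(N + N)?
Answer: 14571740988/34264451855 ≈ 0.42527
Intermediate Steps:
d(h, N) = 10*N (d(h, N) = 5*(2*N) = 10*N)
X(r) = 11*r/(-625 + r) (X(r) = (r + 10*r)/(r - 625) = (11*r)/(-625 + r) = 11*r/(-625 + r))
(X(-328/(-84) + 288/(-68)) + 130546)/(-66264 + 373234) = (11*(-328/(-84) + 288/(-68))/(-625 + (-328/(-84) + 288/(-68))) + 130546)/(-66264 + 373234) = (11*(-328*(-1/84) + 288*(-1/68))/(-625 + (-328*(-1/84) + 288*(-1/68))) + 130546)/306970 = (11*(82/21 - 72/17)/(-625 + (82/21 - 72/17)) + 130546)*(1/306970) = (11*(-118/357)/(-625 - 118/357) + 130546)*(1/306970) = (11*(-118/357)/(-223243/357) + 130546)*(1/306970) = (11*(-118/357)*(-357/223243) + 130546)*(1/306970) = (1298/223243 + 130546)*(1/306970) = (29143481976/223243)*(1/306970) = 14571740988/34264451855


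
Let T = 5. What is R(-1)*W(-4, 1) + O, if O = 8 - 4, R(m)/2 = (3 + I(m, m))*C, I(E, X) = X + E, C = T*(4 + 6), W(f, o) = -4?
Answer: -396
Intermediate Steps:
C = 50 (C = 5*(4 + 6) = 5*10 = 50)
I(E, X) = E + X
R(m) = 300 + 200*m (R(m) = 2*((3 + (m + m))*50) = 2*((3 + 2*m)*50) = 2*(150 + 100*m) = 300 + 200*m)
O = 4
R(-1)*W(-4, 1) + O = (300 + 200*(-1))*(-4) + 4 = (300 - 200)*(-4) + 4 = 100*(-4) + 4 = -400 + 4 = -396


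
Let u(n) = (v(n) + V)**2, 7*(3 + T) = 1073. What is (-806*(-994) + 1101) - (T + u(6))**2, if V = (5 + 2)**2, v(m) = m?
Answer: -454728544/49 ≈ -9.2802e+6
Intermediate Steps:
T = 1052/7 (T = -3 + (1/7)*1073 = -3 + 1073/7 = 1052/7 ≈ 150.29)
V = 49 (V = 7**2 = 49)
u(n) = (49 + n)**2 (u(n) = (n + 49)**2 = (49 + n)**2)
(-806*(-994) + 1101) - (T + u(6))**2 = (-806*(-994) + 1101) - (1052/7 + (49 + 6)**2)**2 = (801164 + 1101) - (1052/7 + 55**2)**2 = 802265 - (1052/7 + 3025)**2 = 802265 - (22227/7)**2 = 802265 - 1*494039529/49 = 802265 - 494039529/49 = -454728544/49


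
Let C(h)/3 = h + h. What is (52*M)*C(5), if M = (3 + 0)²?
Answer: 14040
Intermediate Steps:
C(h) = 6*h (C(h) = 3*(h + h) = 3*(2*h) = 6*h)
M = 9 (M = 3² = 9)
(52*M)*C(5) = (52*9)*(6*5) = 468*30 = 14040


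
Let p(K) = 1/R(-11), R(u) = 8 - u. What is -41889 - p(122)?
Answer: -795892/19 ≈ -41889.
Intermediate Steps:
p(K) = 1/19 (p(K) = 1/(8 - 1*(-11)) = 1/(8 + 11) = 1/19)
-41889 - p(122) = -41889 - 1*1/19 = -41889 - 1/19 = -795892/19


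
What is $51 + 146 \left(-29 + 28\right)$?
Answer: $-95$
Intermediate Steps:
$51 + 146 \left(-29 + 28\right) = 51 + 146 \left(-1\right) = 51 - 146 = -95$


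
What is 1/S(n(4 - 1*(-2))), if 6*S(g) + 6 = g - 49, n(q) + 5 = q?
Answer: -1/9 ≈ -0.11111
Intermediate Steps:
n(q) = -5 + q
S(g) = -55/6 + g/6 (S(g) = -1 + (g - 49)/6 = -1 + (-49 + g)/6 = -1 + (-49/6 + g/6) = -55/6 + g/6)
1/S(n(4 - 1*(-2))) = 1/(-55/6 + (-5 + (4 - 1*(-2)))/6) = 1/(-55/6 + (-5 + (4 + 2))/6) = 1/(-55/6 + (-5 + 6)/6) = 1/(-55/6 + (1/6)*1) = 1/(-55/6 + 1/6) = 1/(-9) = -1/9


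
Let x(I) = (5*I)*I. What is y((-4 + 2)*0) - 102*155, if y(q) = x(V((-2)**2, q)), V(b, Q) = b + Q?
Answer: -15730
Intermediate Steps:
V(b, Q) = Q + b
x(I) = 5*I**2
y(q) = 5*(4 + q)**2 (y(q) = 5*(q + (-2)**2)**2 = 5*(q + 4)**2 = 5*(4 + q)**2)
y((-4 + 2)*0) - 102*155 = 5*(4 + (-4 + 2)*0)**2 - 102*155 = 5*(4 - 2*0)**2 - 15810 = 5*(4 + 0)**2 - 15810 = 5*4**2 - 15810 = 5*16 - 15810 = 80 - 15810 = -15730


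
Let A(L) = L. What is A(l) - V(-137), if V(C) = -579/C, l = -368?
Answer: -50995/137 ≈ -372.23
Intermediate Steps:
A(l) - V(-137) = -368 - (-579)/(-137) = -368 - (-579)*(-1)/137 = -368 - 1*579/137 = -368 - 579/137 = -50995/137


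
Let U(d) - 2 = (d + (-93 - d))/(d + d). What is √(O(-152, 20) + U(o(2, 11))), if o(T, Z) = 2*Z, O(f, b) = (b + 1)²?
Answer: √213389/22 ≈ 20.997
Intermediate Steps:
O(f, b) = (1 + b)²
U(d) = 2 - 93/(2*d) (U(d) = 2 + (d + (-93 - d))/(d + d) = 2 - 93*1/(2*d) = 2 - 93/(2*d))
√(O(-152, 20) + U(o(2, 11))) = √((1 + 20)² + (2 - 93/(2*(2*11)))) = √(21² + (2 - 93/2/22)) = √(441 + (2 - 93/2*1/22)) = √(441 + (2 - 93/44)) = √(441 - 5/44) = √(19399/44) = √213389/22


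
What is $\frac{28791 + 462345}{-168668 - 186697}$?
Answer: $- \frac{163712}{118455} \approx -1.3821$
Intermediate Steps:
$\frac{28791 + 462345}{-168668 - 186697} = \frac{491136}{-355365} = 491136 \left(- \frac{1}{355365}\right) = - \frac{163712}{118455}$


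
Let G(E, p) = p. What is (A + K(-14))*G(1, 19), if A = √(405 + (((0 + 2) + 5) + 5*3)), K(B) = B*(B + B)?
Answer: 7448 + 19*√427 ≈ 7840.6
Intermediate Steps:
K(B) = 2*B² (K(B) = B*(2*B) = 2*B²)
A = √427 (A = √(405 + ((2 + 5) + 15)) = √(405 + (7 + 15)) = √(405 + 22) = √427 ≈ 20.664)
(A + K(-14))*G(1, 19) = (√427 + 2*(-14)²)*19 = (√427 + 2*196)*19 = (√427 + 392)*19 = (392 + √427)*19 = 7448 + 19*√427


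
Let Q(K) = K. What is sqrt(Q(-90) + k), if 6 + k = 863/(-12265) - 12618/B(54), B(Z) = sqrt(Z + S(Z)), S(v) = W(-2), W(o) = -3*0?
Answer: sqrt(-14451886295 - 105451587725*sqrt(6))/12265 ≈ 42.581*I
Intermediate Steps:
W(o) = 0
S(v) = 0
B(Z) = sqrt(Z) (B(Z) = sqrt(Z + 0) = sqrt(Z))
k = -74453/12265 - 701*sqrt(6) (k = -6 + (863/(-12265) - 12618*sqrt(6)/18) = -6 + (863*(-1/12265) - 12618*sqrt(6)/18) = -6 + (-863/12265 - 701*sqrt(6)) = -74453/12265 - 701*sqrt(6) ≈ -1723.2)
sqrt(Q(-90) + k) = sqrt(-90 + (-74453/12265 - 701*sqrt(6))) = sqrt(-1178303/12265 - 701*sqrt(6))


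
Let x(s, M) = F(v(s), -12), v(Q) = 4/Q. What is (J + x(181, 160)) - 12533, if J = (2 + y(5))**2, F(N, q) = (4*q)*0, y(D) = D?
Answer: -12484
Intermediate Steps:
F(N, q) = 0
x(s, M) = 0
J = 49 (J = (2 + 5)**2 = 7**2 = 49)
(J + x(181, 160)) - 12533 = (49 + 0) - 12533 = 49 - 12533 = -12484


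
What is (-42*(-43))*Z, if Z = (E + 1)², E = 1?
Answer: 7224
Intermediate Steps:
Z = 4 (Z = (1 + 1)² = 2² = 4)
(-42*(-43))*Z = -42*(-43)*4 = 1806*4 = 7224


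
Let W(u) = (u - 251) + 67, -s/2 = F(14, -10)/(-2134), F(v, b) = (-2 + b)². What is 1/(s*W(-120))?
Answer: -1067/43776 ≈ -0.024374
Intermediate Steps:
s = 144/1067 (s = -2*(-2 - 10)²/(-2134) = -2*(-12)²*(-1)/2134 = -288*(-1)/2134 = -2*(-72/1067) = 144/1067 ≈ 0.13496)
W(u) = -184 + u (W(u) = (-251 + u) + 67 = -184 + u)
1/(s*W(-120)) = 1/((144/1067)*(-184 - 120)) = (1067/144)/(-304) = (1067/144)*(-1/304) = -1067/43776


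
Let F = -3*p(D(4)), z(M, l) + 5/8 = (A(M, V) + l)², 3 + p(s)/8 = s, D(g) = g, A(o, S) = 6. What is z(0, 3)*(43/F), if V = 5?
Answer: -27649/192 ≈ -144.01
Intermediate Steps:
p(s) = -24 + 8*s
z(M, l) = -5/8 + (6 + l)²
F = -24 (F = -3*(-24 + 8*4) = -3*(-24 + 32) = -3*8 = -24)
z(0, 3)*(43/F) = (-5/8 + (6 + 3)²)*(43/(-24)) = (-5/8 + 9²)*(43*(-1/24)) = (-5/8 + 81)*(-43/24) = (643/8)*(-43/24) = -27649/192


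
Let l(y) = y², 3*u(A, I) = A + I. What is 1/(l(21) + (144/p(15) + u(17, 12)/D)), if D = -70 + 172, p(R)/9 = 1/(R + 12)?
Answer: 306/267167 ≈ 0.0011454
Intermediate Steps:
p(R) = 9/(12 + R) (p(R) = 9/(R + 12) = 9/(12 + R))
u(A, I) = A/3 + I/3 (u(A, I) = (A + I)/3 = A/3 + I/3)
D = 102
1/(l(21) + (144/p(15) + u(17, 12)/D)) = 1/(21² + (144/((9/(12 + 15))) + ((⅓)*17 + (⅓)*12)/102)) = 1/(441 + (144/((9/27)) + (17/3 + 4)*(1/102))) = 1/(441 + (144/((9*(1/27))) + (29/3)*(1/102))) = 1/(441 + (144/(⅓) + 29/306)) = 1/(441 + (144*3 + 29/306)) = 1/(441 + (432 + 29/306)) = 1/(441 + 132221/306) = 1/(267167/306) = 306/267167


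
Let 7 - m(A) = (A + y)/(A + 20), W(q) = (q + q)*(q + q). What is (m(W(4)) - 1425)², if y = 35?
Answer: 1579029169/784 ≈ 2.0141e+6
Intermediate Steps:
W(q) = 4*q² (W(q) = (2*q)*(2*q) = 4*q²)
m(A) = 7 - (35 + A)/(20 + A) (m(A) = 7 - (A + 35)/(A + 20) = 7 - (35 + A)/(20 + A))
(m(W(4)) - 1425)² = (3*(35 + 2*(4*4²))/(20 + 4*4²) - 1425)² = (3*(35 + 2*(4*16))/(20 + 4*16) - 1425)² = (3*(35 + 2*64)/(20 + 64) - 1425)² = (3*(35 + 128)/84 - 1425)² = (3*(1/84)*163 - 1425)² = (163/28 - 1425)² = (-39737/28)² = 1579029169/784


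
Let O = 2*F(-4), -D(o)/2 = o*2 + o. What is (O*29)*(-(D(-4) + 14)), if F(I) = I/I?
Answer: -2204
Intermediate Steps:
D(o) = -6*o (D(o) = -2*(o*2 + o) = -2*(2*o + o) = -6*o)
F(I) = 1
O = 2 (O = 2*1 = 2)
(O*29)*(-(D(-4) + 14)) = (2*29)*(-(-6*(-4) + 14)) = 58*(-(24 + 14)) = 58*(-1*38) = 58*(-38) = -2204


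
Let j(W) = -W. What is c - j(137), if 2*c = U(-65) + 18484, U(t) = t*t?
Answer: 22983/2 ≈ 11492.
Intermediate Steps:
U(t) = t²
c = 22709/2 (c = ((-65)² + 18484)/2 = (4225 + 18484)/2 = (½)*22709 = 22709/2 ≈ 11355.)
c - j(137) = 22709/2 - (-1)*137 = 22709/2 - 1*(-137) = 22709/2 + 137 = 22983/2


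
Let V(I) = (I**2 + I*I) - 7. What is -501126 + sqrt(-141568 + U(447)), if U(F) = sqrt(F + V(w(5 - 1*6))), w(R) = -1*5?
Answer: -501126 + I*sqrt(141568 - 7*sqrt(10)) ≈ -5.0113e+5 + 376.23*I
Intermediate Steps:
w(R) = -5
V(I) = -7 + 2*I**2 (V(I) = (I**2 + I**2) - 7 = 2*I**2 - 7 = -7 + 2*I**2)
U(F) = sqrt(43 + F) (U(F) = sqrt(F + (-7 + 2*(-5)**2)) = sqrt(F + (-7 + 2*25)) = sqrt(F + (-7 + 50)) = sqrt(F + 43) = sqrt(43 + F))
-501126 + sqrt(-141568 + U(447)) = -501126 + sqrt(-141568 + sqrt(43 + 447)) = -501126 + sqrt(-141568 + sqrt(490)) = -501126 + sqrt(-141568 + 7*sqrt(10))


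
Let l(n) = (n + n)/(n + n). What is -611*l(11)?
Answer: -611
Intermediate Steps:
l(n) = 1 (l(n) = (2*n)/((2*n)) = (2*n)*(1/(2*n)) = 1)
-611*l(11) = -611*1 = -611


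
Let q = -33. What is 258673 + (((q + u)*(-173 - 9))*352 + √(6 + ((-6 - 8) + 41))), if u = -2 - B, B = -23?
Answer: 1027441 + √33 ≈ 1.0274e+6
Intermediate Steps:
u = 21 (u = -2 - 1*(-23) = -2 + 23 = 21)
258673 + (((q + u)*(-173 - 9))*352 + √(6 + ((-6 - 8) + 41))) = 258673 + (((-33 + 21)*(-173 - 9))*352 + √(6 + ((-6 - 8) + 41))) = 258673 + (-12*(-182)*352 + √(6 + (-14 + 41))) = 258673 + (2184*352 + √(6 + 27)) = 258673 + (768768 + √33) = 1027441 + √33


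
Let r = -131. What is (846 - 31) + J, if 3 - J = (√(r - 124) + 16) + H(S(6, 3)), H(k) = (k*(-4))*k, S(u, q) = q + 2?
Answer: 902 - I*√255 ≈ 902.0 - 15.969*I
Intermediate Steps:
S(u, q) = 2 + q
H(k) = -4*k² (H(k) = (-4*k)*k = -4*k²)
J = 87 - I*√255 (J = 3 - ((√(-131 - 124) + 16) - 4*(2 + 3)²) = 3 - ((√(-255) + 16) - 4*5²) = 3 - ((I*√255 + 16) - 4*25) = 3 - ((16 + I*√255) - 100) = 3 - (-84 + I*√255) = 3 + (84 - I*√255) = 87 - I*√255 ≈ 87.0 - 15.969*I)
(846 - 31) + J = (846 - 31) + (87 - I*√255) = 815 + (87 - I*√255) = 902 - I*√255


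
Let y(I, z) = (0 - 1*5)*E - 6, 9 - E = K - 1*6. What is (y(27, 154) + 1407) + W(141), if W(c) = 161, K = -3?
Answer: 1472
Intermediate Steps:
E = 18 (E = 9 - (-3 - 1*6) = 9 - (-3 - 6) = 9 - 1*(-9) = 9 + 9 = 18)
y(I, z) = -96 (y(I, z) = (0 - 1*5)*18 - 6 = (0 - 5)*18 - 6 = -5*18 - 6 = -90 - 6 = -96)
(y(27, 154) + 1407) + W(141) = (-96 + 1407) + 161 = 1311 + 161 = 1472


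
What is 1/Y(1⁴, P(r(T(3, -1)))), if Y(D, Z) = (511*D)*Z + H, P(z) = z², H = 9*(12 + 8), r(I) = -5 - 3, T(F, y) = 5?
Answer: 1/32884 ≈ 3.0410e-5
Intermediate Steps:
r(I) = -8
H = 180 (H = 9*20 = 180)
Y(D, Z) = 180 + 511*D*Z (Y(D, Z) = (511*D)*Z + 180 = 511*D*Z + 180 = 180 + 511*D*Z)
1/Y(1⁴, P(r(T(3, -1)))) = 1/(180 + 511*1⁴*(-8)²) = 1/(180 + 511*1*64) = 1/(180 + 32704) = 1/32884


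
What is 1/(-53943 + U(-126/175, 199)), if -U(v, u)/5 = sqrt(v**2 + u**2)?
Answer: -1348575/72721430276 + 5*sqrt(24750949)/72721430276 ≈ -1.8202e-5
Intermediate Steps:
U(v, u) = -5*sqrt(u**2 + v**2) (U(v, u) = -5*sqrt(v**2 + u**2) = -5*sqrt(u**2 + v**2))
1/(-53943 + U(-126/175, 199)) = 1/(-53943 - 5*sqrt(199**2 + (-126/175)**2)) = 1/(-53943 - 5*sqrt(39601 + (-126*1/175)**2)) = 1/(-53943 - 5*sqrt(39601 + (-18/25)**2)) = 1/(-53943 - 5*sqrt(39601 + 324/625)) = 1/(-53943 - sqrt(24750949)/5)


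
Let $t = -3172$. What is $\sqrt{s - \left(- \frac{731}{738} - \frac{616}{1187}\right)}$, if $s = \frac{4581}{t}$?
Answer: $\frac{\sqrt{3499760853095897}}{231557586} \approx 0.25548$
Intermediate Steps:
$s = - \frac{4581}{3172}$ ($s = \frac{4581}{-3172} = 4581 \left(- \frac{1}{3172}\right) = - \frac{4581}{3172} \approx -1.4442$)
$\sqrt{s - \left(- \frac{731}{738} - \frac{616}{1187}\right)} = \sqrt{- \frac{4581}{3172} - \left(- \frac{731}{738} - \frac{616}{1187}\right)} = \sqrt{- \frac{4581}{3172} - - \frac{1322305}{876006}} = \sqrt{- \frac{4581}{3172} + \left(\frac{731}{738} + \frac{616}{1187}\right)} = \sqrt{- \frac{4581}{3172} + \frac{1322305}{876006}} = \sqrt{\frac{90683987}{1389345516}} = \frac{\sqrt{3499760853095897}}{231557586}$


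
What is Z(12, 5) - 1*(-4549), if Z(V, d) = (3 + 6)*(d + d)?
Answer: 4639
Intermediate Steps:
Z(V, d) = 18*d (Z(V, d) = 9*(2*d) = 18*d)
Z(12, 5) - 1*(-4549) = 18*5 - 1*(-4549) = 90 + 4549 = 4639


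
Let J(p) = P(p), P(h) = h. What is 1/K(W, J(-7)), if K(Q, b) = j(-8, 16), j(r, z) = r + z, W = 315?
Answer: 1/8 ≈ 0.12500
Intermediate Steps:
J(p) = p
K(Q, b) = 8 (K(Q, b) = -8 + 16 = 8)
1/K(W, J(-7)) = 1/8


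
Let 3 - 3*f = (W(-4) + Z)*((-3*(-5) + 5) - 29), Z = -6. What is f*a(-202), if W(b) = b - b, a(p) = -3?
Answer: 51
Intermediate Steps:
W(b) = 0
f = -17 (f = 1 - (0 - 6)*((-3*(-5) + 5) - 29)/3 = 1 - (-2)*((15 + 5) - 29) = 1 - (-2)*(20 - 29) = 1 - (-2)*(-9) = 1 - ⅓*54 = 1 - 18 = -17)
f*a(-202) = -17*(-3) = 51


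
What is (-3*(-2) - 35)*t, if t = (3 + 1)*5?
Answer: -580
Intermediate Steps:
t = 20 (t = 4*5 = 20)
(-3*(-2) - 35)*t = (-3*(-2) - 35)*20 = (6 - 35)*20 = -29*20 = -580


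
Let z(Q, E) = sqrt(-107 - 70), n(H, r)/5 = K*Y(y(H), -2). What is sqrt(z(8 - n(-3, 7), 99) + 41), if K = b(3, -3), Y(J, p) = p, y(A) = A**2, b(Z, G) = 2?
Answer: sqrt(41 + I*sqrt(177)) ≈ 6.4848 + 1.0258*I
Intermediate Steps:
K = 2
n(H, r) = -20 (n(H, r) = 5*(2*(-2)) = 5*(-4) = -20)
z(Q, E) = I*sqrt(177) (z(Q, E) = sqrt(-177) = I*sqrt(177))
sqrt(z(8 - n(-3, 7), 99) + 41) = sqrt(I*sqrt(177) + 41) = sqrt(41 + I*sqrt(177))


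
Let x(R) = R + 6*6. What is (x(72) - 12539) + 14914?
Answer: 2483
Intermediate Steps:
x(R) = 36 + R (x(R) = R + 36 = 36 + R)
(x(72) - 12539) + 14914 = ((36 + 72) - 12539) + 14914 = (108 - 12539) + 14914 = -12431 + 14914 = 2483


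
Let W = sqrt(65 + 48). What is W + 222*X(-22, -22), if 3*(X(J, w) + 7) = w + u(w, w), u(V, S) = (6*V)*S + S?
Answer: 210086 + sqrt(113) ≈ 2.1010e+5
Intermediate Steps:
u(V, S) = S + 6*S*V (u(V, S) = 6*S*V + S = S + 6*S*V)
W = sqrt(113) ≈ 10.630
X(J, w) = -7 + w/3 + w*(1 + 6*w)/3 (X(J, w) = -7 + (w + w*(1 + 6*w))/3 = -7 + (w/3 + w*(1 + 6*w)/3) = -7 + w/3 + w*(1 + 6*w)/3)
W + 222*X(-22, -22) = sqrt(113) + 222*(-7 + 2*(-22)**2 + (2/3)*(-22)) = sqrt(113) + 222*(-7 + 2*484 - 44/3) = sqrt(113) + 222*(-7 + 968 - 44/3) = sqrt(113) + 222*(2839/3) = sqrt(113) + 210086 = 210086 + sqrt(113)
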